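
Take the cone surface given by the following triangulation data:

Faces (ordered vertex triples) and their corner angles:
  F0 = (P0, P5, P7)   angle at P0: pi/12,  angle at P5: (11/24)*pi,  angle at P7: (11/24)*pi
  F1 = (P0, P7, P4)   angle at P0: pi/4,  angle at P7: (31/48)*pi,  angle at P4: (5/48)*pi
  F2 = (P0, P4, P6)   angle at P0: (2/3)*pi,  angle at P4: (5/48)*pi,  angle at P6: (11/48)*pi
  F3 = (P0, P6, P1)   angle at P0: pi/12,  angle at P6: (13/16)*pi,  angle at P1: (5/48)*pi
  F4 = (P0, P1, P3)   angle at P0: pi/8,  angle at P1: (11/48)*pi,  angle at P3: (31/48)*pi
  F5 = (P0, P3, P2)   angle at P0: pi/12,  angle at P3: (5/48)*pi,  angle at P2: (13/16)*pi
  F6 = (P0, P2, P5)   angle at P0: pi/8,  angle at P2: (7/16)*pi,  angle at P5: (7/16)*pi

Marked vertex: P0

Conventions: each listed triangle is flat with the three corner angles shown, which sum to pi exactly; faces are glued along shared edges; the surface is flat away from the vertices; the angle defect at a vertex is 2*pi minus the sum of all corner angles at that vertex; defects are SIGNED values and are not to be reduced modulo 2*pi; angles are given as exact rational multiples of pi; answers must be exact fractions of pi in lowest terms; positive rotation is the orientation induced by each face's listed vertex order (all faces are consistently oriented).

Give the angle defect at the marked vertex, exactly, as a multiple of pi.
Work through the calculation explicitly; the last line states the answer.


Sum of corner angles at P0: (17/12)*pi
defect = 2*pi - (17/12)*pi

Answer: defect(P0) = (7/12)*pi


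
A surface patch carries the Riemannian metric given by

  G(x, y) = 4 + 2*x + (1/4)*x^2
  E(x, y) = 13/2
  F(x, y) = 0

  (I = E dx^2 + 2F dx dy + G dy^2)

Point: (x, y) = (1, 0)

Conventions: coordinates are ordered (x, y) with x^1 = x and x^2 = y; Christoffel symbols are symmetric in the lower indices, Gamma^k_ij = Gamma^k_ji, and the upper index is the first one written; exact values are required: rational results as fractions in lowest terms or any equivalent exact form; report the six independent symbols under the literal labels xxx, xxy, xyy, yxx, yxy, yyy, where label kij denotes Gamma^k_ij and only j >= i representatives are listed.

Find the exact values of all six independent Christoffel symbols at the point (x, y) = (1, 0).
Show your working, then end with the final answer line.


E = 13/2, F = 0, G = 25/4 at the point
E_x = 0, E_y = 0, F_x = 0, F_y = 0, G_x = 5/2, G_y = 0
EG - F^2 = 325/8;  g^inv = (8/325) * [[25/4, 0], [0, 13/2]]
first-kind symbols [ij,l] = (1/2)(d_i g_jl + d_j g_il - d_l g_ij): [xx,x] = E_x/2 = 0, [xx,y] = F_x - E_y/2 = 0, [xy,x] = E_y/2 = 0, [xy,y] = G_x/2 = 5/4, [yy,x] = F_y - G_x/2 = -5/4, [yy,y] = G_y/2 = 0
Gamma^x_ij = (G*[ij,x] - F*[ij,y])/(EG - F^2), Gamma^y_ij = (E*[ij,y] - F*[ij,x])/(EG - F^2)

Answer: Gamma_xxx = 0, Gamma_xxy = 0, Gamma_xyy = -5/26, Gamma_yxx = 0, Gamma_yxy = 1/5, Gamma_yyy = 0


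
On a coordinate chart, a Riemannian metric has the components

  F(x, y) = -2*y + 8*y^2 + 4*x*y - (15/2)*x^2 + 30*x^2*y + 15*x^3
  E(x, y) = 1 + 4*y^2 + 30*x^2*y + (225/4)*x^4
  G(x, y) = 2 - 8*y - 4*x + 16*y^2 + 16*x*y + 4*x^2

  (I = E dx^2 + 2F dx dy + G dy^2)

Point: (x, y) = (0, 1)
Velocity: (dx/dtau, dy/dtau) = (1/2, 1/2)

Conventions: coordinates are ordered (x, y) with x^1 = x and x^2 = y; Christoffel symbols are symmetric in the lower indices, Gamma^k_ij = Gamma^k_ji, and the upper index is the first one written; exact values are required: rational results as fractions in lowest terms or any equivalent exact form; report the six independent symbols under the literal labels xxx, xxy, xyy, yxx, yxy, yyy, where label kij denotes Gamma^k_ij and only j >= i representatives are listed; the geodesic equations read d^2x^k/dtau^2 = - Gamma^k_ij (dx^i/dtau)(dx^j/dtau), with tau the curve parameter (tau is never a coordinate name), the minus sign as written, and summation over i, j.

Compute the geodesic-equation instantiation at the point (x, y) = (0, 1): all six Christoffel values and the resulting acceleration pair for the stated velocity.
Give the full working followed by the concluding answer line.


E = 5, F = 6, G = 10 at the point
E_x = 0, E_y = 8, F_x = 4, F_y = 14, G_x = 12, G_y = 24
EG - F^2 = 14;  g^inv = (1/14) * [[10, -6], [-6, 5]]
first-kind symbols [ij,l] = (1/2)(d_i g_jl + d_j g_il - d_l g_ij): [xx,x] = E_x/2 = 0, [xx,y] = F_x - E_y/2 = 0, [xy,x] = E_y/2 = 4, [xy,y] = G_x/2 = 6, [yy,x] = F_y - G_x/2 = 8, [yy,y] = G_y/2 = 12
Gamma^x_ij = (G*[ij,x] - F*[ij,y])/(EG - F^2), Gamma^y_ij = (E*[ij,y] - F*[ij,x])/(EG - F^2)
Gamma_xxx = 0, Gamma_xxy = 2/7, Gamma_xyy = 4/7, Gamma_yxx = 0, Gamma_yxy = 3/7, Gamma_yyy = 6/7
d^2x/dtau^2 = -(Gamma_xxx*(1/2)^2 + 2*Gamma_xxy*(1/2)*(1/2) + Gamma_xyy*(1/2)^2) = -2/7
d^2y/dtau^2 = -(Gamma_yxx*(1/2)^2 + 2*Gamma_yxy*(1/2)*(1/2) + Gamma_yyy*(1/2)^2) = -3/7

Answer: Gamma_xxx = 0, Gamma_xxy = 2/7, Gamma_xyy = 4/7, Gamma_yxx = 0, Gamma_yxy = 3/7, Gamma_yyy = 6/7; accelerations (d^2x/dtau^2, d^2y/dtau^2) = (-2/7, -3/7)


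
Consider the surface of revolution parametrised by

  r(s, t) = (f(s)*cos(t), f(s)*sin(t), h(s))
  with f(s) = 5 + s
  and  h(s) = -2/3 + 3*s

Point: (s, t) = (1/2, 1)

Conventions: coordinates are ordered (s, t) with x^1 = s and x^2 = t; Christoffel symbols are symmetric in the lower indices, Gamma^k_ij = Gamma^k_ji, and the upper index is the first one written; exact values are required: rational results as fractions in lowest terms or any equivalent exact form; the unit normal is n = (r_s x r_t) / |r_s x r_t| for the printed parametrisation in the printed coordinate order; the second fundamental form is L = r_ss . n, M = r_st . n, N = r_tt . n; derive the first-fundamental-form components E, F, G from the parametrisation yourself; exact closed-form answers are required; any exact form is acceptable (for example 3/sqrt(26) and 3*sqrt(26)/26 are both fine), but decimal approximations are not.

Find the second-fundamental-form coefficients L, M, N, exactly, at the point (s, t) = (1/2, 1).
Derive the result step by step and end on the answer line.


f = 11/2, f' = 1, f'' = 0, h' = 3, h'' = 0
E = 10, F = 0, G = 121/4; answer radicand W^2 = 10
unnormalised second-form numerators: l = 0, m = 0, n = 33/2; L = l/sqrt(10), and similarly M = m/sqrt(W^2), N = n/sqrt(W^2)

Answer: L = 0, M = 0, N = 33*sqrt(10)/20


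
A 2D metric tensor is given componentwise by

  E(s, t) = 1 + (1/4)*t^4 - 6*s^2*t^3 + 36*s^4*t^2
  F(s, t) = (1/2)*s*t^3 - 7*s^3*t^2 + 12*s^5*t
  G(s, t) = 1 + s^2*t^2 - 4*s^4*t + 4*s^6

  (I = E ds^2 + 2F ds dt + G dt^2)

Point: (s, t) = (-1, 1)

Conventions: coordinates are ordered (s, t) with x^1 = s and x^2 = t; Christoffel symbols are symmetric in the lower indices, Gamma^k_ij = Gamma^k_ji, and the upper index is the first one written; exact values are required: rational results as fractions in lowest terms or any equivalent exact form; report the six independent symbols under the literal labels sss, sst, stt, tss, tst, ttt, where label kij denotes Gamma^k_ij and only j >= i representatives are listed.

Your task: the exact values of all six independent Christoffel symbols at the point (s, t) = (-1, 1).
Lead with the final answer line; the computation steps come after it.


Answer: Gamma_sss = -88/43, Gamma_sst = 110/129, Gamma_stt = 22/129, Gamma_tss = 16/43, Gamma_tst = -20/129, Gamma_ttt = -4/129

E = 125/4, F = -11/2, G = 2 at the point
E_s = -132, E_t = 55, F_s = 79/2, F_t = 1/2, G_s = -10, G_t = -2
EG - F^2 = 129/4;  g^inv = (4/129) * [[2, 11/2], [11/2, 125/4]]
first-kind symbols [ij,l] = (1/2)(d_i g_jl + d_j g_il - d_l g_ij): [ss,s] = E_s/2 = -66, [ss,t] = F_s - E_t/2 = 12, [st,s] = E_t/2 = 55/2, [st,t] = G_s/2 = -5, [tt,s] = F_t - G_s/2 = 11/2, [tt,t] = G_t/2 = -1
Gamma^s_ij = (G*[ij,s] - F*[ij,t])/(EG - F^2), Gamma^t_ij = (E*[ij,t] - F*[ij,s])/(EG - F^2)


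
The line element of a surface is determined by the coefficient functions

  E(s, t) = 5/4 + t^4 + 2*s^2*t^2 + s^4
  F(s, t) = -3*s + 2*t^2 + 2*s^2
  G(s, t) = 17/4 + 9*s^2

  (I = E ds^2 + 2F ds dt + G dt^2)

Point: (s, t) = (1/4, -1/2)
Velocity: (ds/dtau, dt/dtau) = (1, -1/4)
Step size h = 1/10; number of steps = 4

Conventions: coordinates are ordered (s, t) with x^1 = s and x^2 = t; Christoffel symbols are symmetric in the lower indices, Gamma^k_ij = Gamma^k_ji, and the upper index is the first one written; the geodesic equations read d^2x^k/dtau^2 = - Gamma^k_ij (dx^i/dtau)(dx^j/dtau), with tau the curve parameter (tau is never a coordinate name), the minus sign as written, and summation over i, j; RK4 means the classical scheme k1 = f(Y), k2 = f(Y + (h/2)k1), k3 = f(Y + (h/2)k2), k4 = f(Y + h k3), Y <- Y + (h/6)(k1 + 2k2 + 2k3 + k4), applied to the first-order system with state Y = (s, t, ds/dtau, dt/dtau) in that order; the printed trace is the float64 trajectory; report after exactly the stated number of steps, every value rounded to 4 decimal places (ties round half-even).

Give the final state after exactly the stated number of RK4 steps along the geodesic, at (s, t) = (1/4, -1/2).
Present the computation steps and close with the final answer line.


f(Y) = (ds/dtau, dt/dtau, -Gamma^s_ij Y'^i Y'^j, -Gamma^t_ij Y'^i Y'^j) with the Gammas evaluated at the stage position; h = 0.100000; intermediate values shown to 6 dp
step 0: s = 0.2500, t = -0.5000, ds/dtau = 1.0000, dt/dtau = -0.2500
step 1:
  k1: at (s, t) = (0.250000, -0.500000), (ds/dtau, dt/dtau) = (1.000000, -0.250000); Gamma_sss = 0.083619, Gamma_sst = -0.188974, Gamma_stt = -3.161239, Gamma_tss = -0.348477, Gamma_tst = 0.462624, Gamma_ttt = -0.082110; k1 = (1.000000, -0.250000, 0.019471, 0.584921)
  k2: at (s, t) = (0.300000, -0.512500), (ds/dtau, dt/dtau) = (1.000974, -0.220754); Gamma_sss = 0.114308, Gamma_sst = -0.188450, Gamma_stt = -3.475078, Gamma_tss = -0.279896, Gamma_tst = 0.526346, Gamma_ttt = -0.133706; k2 = (1.000974, -0.220754, -0.028466, 0.519569)
  k3: at (s, t) = (0.300049, -0.511038), (ds/dtau, dt/dtau) = (0.998577, -0.224022); Gamma_sss = 0.113089, Gamma_sst = -0.185560, Gamma_stt = -3.474351, Gamma_tss = -0.280321, Gamma_tst = 0.526404, Gamma_ttt = -0.135787; k3 = (0.998577, -0.224022, -0.021425, 0.521854)
  k4: at (s, t) = (0.349858, -0.522402), (ds/dtau, dt/dtau) = (0.997858, -0.197815); Gamma_sss = 0.157229, Gamma_sst = -0.187015, Gamma_stt = -3.758484, Gamma_tss = -0.214298, Gamma_tst = 0.579320, Gamma_ttt = -0.181873; k4 = (0.997858, -0.197815, -0.083314, 0.449202)
  Y <- Y + (h/6)(k1 + 2k2 + 2k3 + k4): s = 0.3499, t = -0.5223, ds/dtau = 0.9973, dt/dtau = -0.1981
step 2:
  k1: at (s, t) = (0.349949, -0.522289), (ds/dtau, dt/dtau) = (0.997273, -0.198051); Gamma_sss = 0.157214, Gamma_sst = -0.186743, Gamma_stt = -3.758962, Gamma_tss = -0.214223, Gamma_tst = 0.579411, Gamma_ttt = -0.182145; k1 = (0.997273, -0.198051, -0.082683, 0.449080)
  k2: at (s, t) = (0.399813, -0.532192), (ds/dtau, dt/dtau) = (0.993139, -0.175597); Gamma_sss = 0.212116, Gamma_sst = -0.191343, Gamma_stt = -4.007572, Gamma_tss = -0.151651, Gamma_tst = 0.622005, Gamma_ttt = -0.220702; k2 = (0.993139, -0.175597, -0.152383, 0.373327)
  k3: at (s, t) = (0.399606, -0.531069), (ds/dtau, dt/dtau) = (0.989654, -0.179384); Gamma_sss = 0.211065, Gamma_sst = -0.188934, Gamma_stt = -4.007162, Gamma_tss = -0.152245, Gamma_tst = 0.621904, Gamma_ttt = -0.222215; k3 = (0.989654, -0.179384, -0.144857, 0.377072)
  k4: at (s, t) = (0.448915, -0.540228), (ds/dtau, dt/dtau) = (0.982787, -0.160343); Gamma_sss = 0.273843, Gamma_sst = -0.199177, Gamma_stt = -4.212616, Gamma_tss = -0.094446, Gamma_tst = 0.654471, Gamma_ttt = -0.250103; k4 = (0.982787, -0.160343, -0.218965, 0.303920)
  Y <- Y + (h/6)(k1 + 2k2 + 2k3 + k4): s = 0.4490, t = -0.5401, ds/dtau = 0.9823, dt/dtau = -0.1605
step 3:
  k1: at (s, t) = (0.449043, -0.540095), (ds/dtau, dt/dtau) = (0.982337, -0.160487); Gamma_sss = 0.273913, Gamma_sst = -0.198859, Gamma_stt = -4.213260, Gamma_tss = -0.094347, Gamma_tst = 0.654554, Gamma_ttt = -0.250405; k1 = (0.982337, -0.160487, -0.218506, 0.303877)
  k2: at (s, t) = (0.498160, -0.548120), (ds/dtau, dt/dtau) = (0.971412, -0.145293); Gamma_sss = 0.341739, Gamma_sst = -0.213981, Gamma_stt = -4.373017, Gamma_tss = -0.041675, Gamma_tst = 0.678407, Gamma_ttt = -0.267962; k2 = (0.971412, -0.145293, -0.290566, 0.236483)
  k3: at (s, t) = (0.497614, -0.547360), (ds/dtau, dt/dtau) = (0.967809, -0.148663); Gamma_sss = 0.340580, Gamma_sst = -0.212237, Gamma_stt = -4.372570, Gamma_tss = -0.042417, Gamma_tst = 0.678231, Gamma_ttt = -0.268889; k3 = (0.967809, -0.148663, -0.283441, 0.240837)
  k4: at (s, t) = (0.545824, -0.554962), (ds/dtau, dt/dtau) = (0.953993, -0.136403); Gamma_sss = 0.410175, Gamma_sst = -0.233084, Gamma_stt = -4.482931, Gamma_tss = 0.004386, Gamma_tst = 0.694414, Gamma_ttt = -0.275302; k4 = (0.953993, -0.136403, -0.350555, 0.181856)
  Y <- Y + (h/6)(k1 + 2k2 + 2k3 + k4): s = 0.5460, t = -0.5548, ds/dtau = 0.9537, dt/dtau = -0.1365
step 4:
  k1: at (s, t) = (0.545956, -0.554842), (ds/dtau, dt/dtau) = (0.953720, -0.136481); Gamma_sss = 0.410302, Gamma_sst = -0.232828, Gamma_stt = -4.483454, Gamma_tss = 0.004472, Gamma_tst = 0.694459, Gamma_ttt = -0.275524; k1 = (0.953720, -0.136481, -0.350302, 0.181852)
  k2: at (s, t) = (0.593642, -0.561666), (ds/dtau, dt/dtau) = (0.936204, -0.127388); Gamma_sss = 0.479495, Gamma_sst = -0.257453, Gamma_stt = -4.546315, Gamma_tss = 0.045579, Gamma_tst = 0.704444, Gamma_ttt = -0.272696; k2 = (0.936204, -0.127388, -0.407899, 0.132502)
  k3: at (s, t) = (0.592767, -0.561211), (ds/dtau, dt/dtau) = (0.933325, -0.129856); Gamma_sss = 0.478111, Gamma_sst = -0.256216, Gamma_stt = -4.546381, Gamma_tss = 0.044795, Gamma_tst = 0.704327, Gamma_ttt = -0.273333; k3 = (0.933325, -0.129856, -0.401922, 0.136314)
  k4: at (s, t) = (0.639289, -0.567828), (ds/dtau, dt/dtau) = (0.913527, -0.122850); Gamma_sss = 0.544294, Gamma_sst = -0.284154, Gamma_stt = -4.563888, Gamma_tss = 0.080150, Gamma_tst = 0.709382, Gamma_ttt = -0.262284; k4 = (0.913527, -0.122850, -0.449131, 0.096293)
  Y <- Y + (h/6)(k1 + 2k2 + 2k3 + k4): s = 0.6394, t = -0.5677, ds/dtau = 0.9134, dt/dtau = -0.1229

Answer: s = 0.6394, t = -0.5677, ds/dtau = 0.9134, dt/dtau = -0.1229


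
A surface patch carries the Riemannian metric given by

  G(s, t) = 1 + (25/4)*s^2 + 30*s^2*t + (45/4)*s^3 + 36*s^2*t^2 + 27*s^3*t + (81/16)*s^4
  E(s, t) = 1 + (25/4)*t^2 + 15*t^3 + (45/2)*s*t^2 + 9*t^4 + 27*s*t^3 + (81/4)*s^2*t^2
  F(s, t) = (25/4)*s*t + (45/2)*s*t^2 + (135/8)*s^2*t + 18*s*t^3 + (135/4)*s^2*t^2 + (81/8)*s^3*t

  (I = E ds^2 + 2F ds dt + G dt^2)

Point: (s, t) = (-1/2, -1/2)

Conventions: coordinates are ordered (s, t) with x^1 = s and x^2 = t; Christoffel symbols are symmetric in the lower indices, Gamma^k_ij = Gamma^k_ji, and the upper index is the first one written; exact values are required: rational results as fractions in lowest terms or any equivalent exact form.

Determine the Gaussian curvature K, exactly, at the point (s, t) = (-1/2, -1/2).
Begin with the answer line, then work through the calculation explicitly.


Answer: K = -53248/275625

E = 89/64, F = 65/128, G = 425/256, EG - F^2 = 525/256 at the point
E_s = -45/16, E_t = -55/16, F_s = -227/64, F_t = -263/64, G_s = -143/32, G_t = -39/8
E_tt = 181/8, F_st = 695/32, G_ss = 359/16
Brioschi: K = (det M1 - det M2) / (EG - F^2)^2 with the standard first/second-derivative matrices M1, M2.
M1 = [[-E_tt/2 + F_st - G_ss/2, E_s/2, F_s - E_t/2], [F_t - G_s/2, E, F], [G_t/2, F, G]] = [[-13/16, -45/32, -117/64], [-15/8, 89/64, 65/128], [-39/16, 65/128, 425/256]]; det M1 = -35877/4096
M2 = [[0, E_t/2, G_s/2], [E_t/2, E, F], [G_s/2, F, G]] = [[0, -55/32, -143/64], [-55/32, 89/64, 65/128], [-143/64, 65/128, 425/256]]; det M2 = -32549/4096
det M1 - det M2 = -13/16; K = -13/16 / (525/256)^2 = -53248/275625


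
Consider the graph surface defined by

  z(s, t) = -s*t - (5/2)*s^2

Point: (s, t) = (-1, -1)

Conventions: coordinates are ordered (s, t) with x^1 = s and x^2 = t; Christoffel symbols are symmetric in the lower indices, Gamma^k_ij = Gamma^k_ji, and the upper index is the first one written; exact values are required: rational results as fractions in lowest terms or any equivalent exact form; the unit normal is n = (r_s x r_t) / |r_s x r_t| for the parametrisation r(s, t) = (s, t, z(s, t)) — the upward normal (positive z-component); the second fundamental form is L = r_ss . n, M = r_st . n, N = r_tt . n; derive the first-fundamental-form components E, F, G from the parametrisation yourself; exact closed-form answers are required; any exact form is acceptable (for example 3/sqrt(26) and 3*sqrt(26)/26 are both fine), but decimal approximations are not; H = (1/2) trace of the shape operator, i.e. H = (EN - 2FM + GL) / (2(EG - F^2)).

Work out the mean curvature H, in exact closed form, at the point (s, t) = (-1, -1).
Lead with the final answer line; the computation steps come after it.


Answer: H = sqrt(38)/1444

z_s = 6, z_t = 1, z_ss = -5, z_st = -1, z_tt = 0
E = 37, F = 6, G = 2; answer radicand W^2 = 38
unnormalised second-form numerators: l = -5, m = -1, n = 0; L = l/sqrt(38), and similarly M = m/sqrt(W^2), N = n/sqrt(W^2)
H = (E*n - 2*F*m + G*l) / (2*(EG - F^2)*sqrt(W^2)); E*n - 2*F*m + G*l = 2, EG - F^2 = 38, so H = (1/38)/sqrt(38)


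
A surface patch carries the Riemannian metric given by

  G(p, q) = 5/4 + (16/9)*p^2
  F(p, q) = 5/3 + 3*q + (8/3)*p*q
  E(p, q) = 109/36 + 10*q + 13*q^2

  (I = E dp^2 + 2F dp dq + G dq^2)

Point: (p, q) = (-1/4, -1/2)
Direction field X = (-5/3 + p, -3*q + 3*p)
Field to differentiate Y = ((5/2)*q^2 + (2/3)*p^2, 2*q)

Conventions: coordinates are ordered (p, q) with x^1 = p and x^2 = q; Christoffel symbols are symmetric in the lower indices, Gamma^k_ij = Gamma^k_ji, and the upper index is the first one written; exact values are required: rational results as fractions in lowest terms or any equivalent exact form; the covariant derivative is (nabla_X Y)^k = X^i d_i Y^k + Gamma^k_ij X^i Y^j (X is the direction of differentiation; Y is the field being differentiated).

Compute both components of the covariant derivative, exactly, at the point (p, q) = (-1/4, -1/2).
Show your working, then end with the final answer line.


E = 23/18, F = 1/2, G = 49/36 at the point
E_p = 0, E_q = -3, F_p = -4/3, F_q = 7/3, G_p = -8/9, G_q = 0
EG - F^2 = 965/648;  g^inv = (648/965) * [[49/36, -1/2], [-1/2, 23/18]]
first-kind symbols [ij,l] = (1/2)(d_i g_jl + d_j g_il - d_l g_ij): [pp,p] = E_p/2 = 0, [pp,q] = F_p - E_q/2 = 1/6, [pq,p] = E_q/2 = -3/2, [pq,q] = G_p/2 = -4/9, [qq,p] = F_q - G_p/2 = 25/9, [qq,q] = G_q/2 = 0
Gamma^p_ij = (G*[ij,p] - F*[ij,q])/(EG - F^2), Gamma^q_ij = (E*[ij,q] - F*[ij,p])/(EG - F^2)
Gamma_ppp = -54/965, Gamma_ppq = -1179/965, Gamma_pqq = 490/193, Gamma_qpp = 138/965, Gamma_qpq = 118/965, Gamma_qqq = -180/193
X = (-23/12, 3/4), Y = (2/3, -1) at the point

Answer: (nabla_X Y)^p = -418363/69480, (nabla_X Y)^q = 6694/2895


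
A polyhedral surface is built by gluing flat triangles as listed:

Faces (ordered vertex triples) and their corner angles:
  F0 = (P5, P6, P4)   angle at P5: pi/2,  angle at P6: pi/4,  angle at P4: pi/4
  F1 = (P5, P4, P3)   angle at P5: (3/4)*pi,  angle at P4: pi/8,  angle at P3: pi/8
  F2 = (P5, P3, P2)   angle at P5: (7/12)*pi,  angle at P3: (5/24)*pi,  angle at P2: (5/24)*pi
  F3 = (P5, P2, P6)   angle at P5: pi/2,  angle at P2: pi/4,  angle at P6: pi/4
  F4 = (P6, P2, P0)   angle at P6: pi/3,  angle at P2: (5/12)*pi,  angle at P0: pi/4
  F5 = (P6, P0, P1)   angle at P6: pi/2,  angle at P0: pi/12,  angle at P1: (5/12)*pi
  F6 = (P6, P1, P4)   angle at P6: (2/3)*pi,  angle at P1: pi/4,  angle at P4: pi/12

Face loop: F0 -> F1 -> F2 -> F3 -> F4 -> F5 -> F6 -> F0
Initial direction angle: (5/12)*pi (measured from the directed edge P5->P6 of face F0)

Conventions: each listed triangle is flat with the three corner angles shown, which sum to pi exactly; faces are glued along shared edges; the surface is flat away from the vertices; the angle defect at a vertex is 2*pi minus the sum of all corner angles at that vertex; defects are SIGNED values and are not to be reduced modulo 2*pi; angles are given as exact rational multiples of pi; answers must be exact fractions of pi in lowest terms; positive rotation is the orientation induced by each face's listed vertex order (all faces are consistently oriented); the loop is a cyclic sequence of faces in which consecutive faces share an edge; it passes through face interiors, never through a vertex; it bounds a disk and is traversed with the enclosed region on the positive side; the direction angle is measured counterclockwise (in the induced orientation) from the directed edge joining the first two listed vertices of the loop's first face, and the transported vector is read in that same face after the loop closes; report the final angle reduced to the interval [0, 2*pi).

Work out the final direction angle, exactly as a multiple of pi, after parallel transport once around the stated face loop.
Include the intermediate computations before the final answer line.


enclosed vertex P5: corner angles sum to (7/3)*pi, defect = 2*pi - (7/3)*pi = -pi/3
enclosed vertex P6: corner angles sum to 2*pi, defect = 2*pi - 2*pi = 0
final direction = starting direction + enclosed defect total, reduced mod 2*pi (induced orientation)
final angle = (5/12)*pi - pi/3 = pi/12 (mod 2*pi)

Answer: final direction angle = pi/12


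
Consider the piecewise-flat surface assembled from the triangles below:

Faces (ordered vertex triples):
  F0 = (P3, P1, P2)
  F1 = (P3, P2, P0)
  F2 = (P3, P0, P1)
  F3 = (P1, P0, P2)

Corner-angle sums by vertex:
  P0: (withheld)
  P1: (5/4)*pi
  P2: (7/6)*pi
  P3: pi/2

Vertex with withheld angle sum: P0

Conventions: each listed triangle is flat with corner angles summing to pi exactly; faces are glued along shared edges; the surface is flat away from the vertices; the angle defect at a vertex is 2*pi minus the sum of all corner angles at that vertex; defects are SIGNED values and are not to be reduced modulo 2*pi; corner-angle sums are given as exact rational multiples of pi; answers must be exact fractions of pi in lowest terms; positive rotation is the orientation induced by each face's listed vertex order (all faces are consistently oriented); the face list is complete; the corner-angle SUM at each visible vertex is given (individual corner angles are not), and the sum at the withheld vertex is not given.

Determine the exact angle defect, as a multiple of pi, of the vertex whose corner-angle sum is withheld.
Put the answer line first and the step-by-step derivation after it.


Answer: defect(P0) = (11/12)*pi

V = 4, E = 6, F = 4; chi = V - E + F = 2
Gauss-Bonnet: total defect = 2*pi*chi = 4*pi; visible defects sum to (37/12)*pi


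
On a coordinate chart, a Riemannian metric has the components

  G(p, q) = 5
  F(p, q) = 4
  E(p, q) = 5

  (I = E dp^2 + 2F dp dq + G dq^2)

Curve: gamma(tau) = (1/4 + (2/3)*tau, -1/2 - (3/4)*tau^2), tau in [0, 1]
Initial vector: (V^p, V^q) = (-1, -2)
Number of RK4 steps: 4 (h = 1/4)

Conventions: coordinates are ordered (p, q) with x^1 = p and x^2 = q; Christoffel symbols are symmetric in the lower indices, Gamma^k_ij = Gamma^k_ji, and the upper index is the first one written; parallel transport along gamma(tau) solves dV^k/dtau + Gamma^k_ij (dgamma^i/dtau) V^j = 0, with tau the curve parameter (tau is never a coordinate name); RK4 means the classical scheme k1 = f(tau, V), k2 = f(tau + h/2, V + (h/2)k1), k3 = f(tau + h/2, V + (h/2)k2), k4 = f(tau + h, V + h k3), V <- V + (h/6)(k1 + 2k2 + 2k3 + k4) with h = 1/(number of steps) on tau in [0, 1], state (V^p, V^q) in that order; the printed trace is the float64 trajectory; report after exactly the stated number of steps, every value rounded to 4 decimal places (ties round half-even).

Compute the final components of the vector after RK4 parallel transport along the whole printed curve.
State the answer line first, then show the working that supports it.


Answer: V^p = -1.0000, V^q = -2.0000

gamma'(tau) = (2/3, -(3/2)*tau); f(tau, V)^k = -Gamma^k_ij(gamma(tau)) gamma'^i(tau) V^j; h = 1/4; intermediate values shown to 6 dp
curve data and Christoffel symbols at the stage parameters:
  tau = 0.000000: gamma = (0.250000, -0.500000), gamma' = (0.666667, 0.000000); Gamma_ppp = 0.000000, Gamma_ppq = 0.000000, Gamma_pqq = 0.000000, Gamma_qpp = 0.000000, Gamma_qpq = 0.000000, Gamma_qqq = 0.000000
  tau = 0.125000: gamma = (0.333333, -0.511719), gamma' = (0.666667, -0.187500); Gamma_ppp = 0.000000, Gamma_ppq = 0.000000, Gamma_pqq = 0.000000, Gamma_qpp = 0.000000, Gamma_qpq = 0.000000, Gamma_qqq = 0.000000
  tau = 0.250000: gamma = (0.416667, -0.546875), gamma' = (0.666667, -0.375000); Gamma_ppp = 0.000000, Gamma_ppq = 0.000000, Gamma_pqq = 0.000000, Gamma_qpp = 0.000000, Gamma_qpq = 0.000000, Gamma_qqq = 0.000000
  tau = 0.375000: gamma = (0.500000, -0.605469), gamma' = (0.666667, -0.562500); Gamma_ppp = 0.000000, Gamma_ppq = 0.000000, Gamma_pqq = 0.000000, Gamma_qpp = 0.000000, Gamma_qpq = 0.000000, Gamma_qqq = 0.000000
  tau = 0.500000: gamma = (0.583333, -0.687500), gamma' = (0.666667, -0.750000); Gamma_ppp = 0.000000, Gamma_ppq = 0.000000, Gamma_pqq = 0.000000, Gamma_qpp = 0.000000, Gamma_qpq = 0.000000, Gamma_qqq = 0.000000
  tau = 0.625000: gamma = (0.666667, -0.792969), gamma' = (0.666667, -0.937500); Gamma_ppp = 0.000000, Gamma_ppq = 0.000000, Gamma_pqq = 0.000000, Gamma_qpp = 0.000000, Gamma_qpq = 0.000000, Gamma_qqq = 0.000000
  tau = 0.750000: gamma = (0.750000, -0.921875), gamma' = (0.666667, -1.125000); Gamma_ppp = 0.000000, Gamma_ppq = 0.000000, Gamma_pqq = 0.000000, Gamma_qpp = 0.000000, Gamma_qpq = 0.000000, Gamma_qqq = 0.000000
  tau = 0.875000: gamma = (0.833333, -1.074219), gamma' = (0.666667, -1.312500); Gamma_ppp = 0.000000, Gamma_ppq = 0.000000, Gamma_pqq = 0.000000, Gamma_qpp = 0.000000, Gamma_qpq = 0.000000, Gamma_qqq = 0.000000
  tau = 1.000000: gamma = (0.916667, -1.250000), gamma' = (0.666667, -1.500000); Gamma_ppp = 0.000000, Gamma_ppq = 0.000000, Gamma_pqq = 0.000000, Gamma_qpp = 0.000000, Gamma_qpq = 0.000000, Gamma_qqq = 0.000000
step 0: V^p = -1.0000, V^q = -2.0000
step 1: k1 = (0.000000, 0.000000), k2 = (0.000000, 0.000000), k3 = (0.000000, 0.000000), k4 = (0.000000, 0.000000); V <- V + (h/6)(k1 + 2k2 + 2k3 + k4): V^p = -1.0000, V^q = -2.0000
step 2: k1 = (0.000000, 0.000000), k2 = (0.000000, 0.000000), k3 = (0.000000, 0.000000), k4 = (0.000000, 0.000000); V <- V + (h/6)(k1 + 2k2 + 2k3 + k4): V^p = -1.0000, V^q = -2.0000
step 3: k1 = (0.000000, 0.000000), k2 = (0.000000, 0.000000), k3 = (0.000000, 0.000000), k4 = (0.000000, 0.000000); V <- V + (h/6)(k1 + 2k2 + 2k3 + k4): V^p = -1.0000, V^q = -2.0000
step 4: k1 = (0.000000, 0.000000), k2 = (0.000000, 0.000000), k3 = (0.000000, 0.000000), k4 = (0.000000, 0.000000); V <- V + (h/6)(k1 + 2k2 + 2k3 + k4): V^p = -1.0000, V^q = -2.0000


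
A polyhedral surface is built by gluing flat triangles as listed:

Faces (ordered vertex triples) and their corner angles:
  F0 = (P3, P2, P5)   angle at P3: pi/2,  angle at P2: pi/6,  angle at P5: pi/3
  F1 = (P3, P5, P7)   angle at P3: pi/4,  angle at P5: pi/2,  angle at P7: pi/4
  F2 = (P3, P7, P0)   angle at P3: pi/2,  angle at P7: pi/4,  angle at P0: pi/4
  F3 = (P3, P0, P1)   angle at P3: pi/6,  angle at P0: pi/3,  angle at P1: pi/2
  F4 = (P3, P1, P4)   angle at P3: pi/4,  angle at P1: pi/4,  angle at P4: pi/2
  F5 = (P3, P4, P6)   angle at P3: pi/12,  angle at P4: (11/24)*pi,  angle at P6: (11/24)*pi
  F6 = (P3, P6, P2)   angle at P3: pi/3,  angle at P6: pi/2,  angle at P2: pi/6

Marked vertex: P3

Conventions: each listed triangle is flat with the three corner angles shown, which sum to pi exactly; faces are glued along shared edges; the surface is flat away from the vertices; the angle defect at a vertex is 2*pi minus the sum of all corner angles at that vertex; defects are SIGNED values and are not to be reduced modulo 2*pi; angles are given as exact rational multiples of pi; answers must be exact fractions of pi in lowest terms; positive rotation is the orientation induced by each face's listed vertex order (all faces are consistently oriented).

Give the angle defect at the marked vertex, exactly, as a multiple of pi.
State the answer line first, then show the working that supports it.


Answer: defect(P3) = -pi/12

Sum of corner angles at P3: (25/12)*pi
defect = 2*pi - (25/12)*pi


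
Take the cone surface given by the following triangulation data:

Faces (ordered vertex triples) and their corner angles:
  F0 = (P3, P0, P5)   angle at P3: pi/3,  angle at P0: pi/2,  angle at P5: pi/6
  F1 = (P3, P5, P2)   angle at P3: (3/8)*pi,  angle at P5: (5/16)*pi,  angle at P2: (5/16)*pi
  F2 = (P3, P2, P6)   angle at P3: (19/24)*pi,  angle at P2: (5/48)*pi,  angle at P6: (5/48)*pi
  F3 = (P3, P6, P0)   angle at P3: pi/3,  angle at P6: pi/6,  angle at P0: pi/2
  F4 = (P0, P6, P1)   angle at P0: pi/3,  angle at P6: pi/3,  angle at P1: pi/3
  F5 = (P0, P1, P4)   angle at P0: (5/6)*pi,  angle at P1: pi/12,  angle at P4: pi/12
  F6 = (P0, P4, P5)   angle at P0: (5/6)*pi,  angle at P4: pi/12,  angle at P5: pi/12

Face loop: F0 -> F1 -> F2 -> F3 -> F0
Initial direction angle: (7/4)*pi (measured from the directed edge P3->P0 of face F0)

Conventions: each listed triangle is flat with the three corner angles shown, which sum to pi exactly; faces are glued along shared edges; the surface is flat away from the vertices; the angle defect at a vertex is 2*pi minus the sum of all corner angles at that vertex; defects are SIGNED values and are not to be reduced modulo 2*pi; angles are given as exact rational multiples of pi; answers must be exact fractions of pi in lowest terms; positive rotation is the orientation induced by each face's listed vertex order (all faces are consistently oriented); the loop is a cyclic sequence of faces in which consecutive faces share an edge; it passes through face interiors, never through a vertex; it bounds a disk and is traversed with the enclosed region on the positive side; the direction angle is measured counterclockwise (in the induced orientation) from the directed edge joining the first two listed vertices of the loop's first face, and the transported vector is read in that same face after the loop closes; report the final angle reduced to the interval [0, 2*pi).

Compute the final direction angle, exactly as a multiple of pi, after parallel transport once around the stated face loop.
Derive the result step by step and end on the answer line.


enclosed vertex P3: corner angles sum to (11/6)*pi, defect = 2*pi - (11/6)*pi = pi/6
adding the enclosed defects to the starting angle (mod 2*pi, induced orientation) gives the holonomy
final angle = (7/4)*pi + pi/6 = (23/12)*pi (mod 2*pi)

Answer: final direction angle = (23/12)*pi


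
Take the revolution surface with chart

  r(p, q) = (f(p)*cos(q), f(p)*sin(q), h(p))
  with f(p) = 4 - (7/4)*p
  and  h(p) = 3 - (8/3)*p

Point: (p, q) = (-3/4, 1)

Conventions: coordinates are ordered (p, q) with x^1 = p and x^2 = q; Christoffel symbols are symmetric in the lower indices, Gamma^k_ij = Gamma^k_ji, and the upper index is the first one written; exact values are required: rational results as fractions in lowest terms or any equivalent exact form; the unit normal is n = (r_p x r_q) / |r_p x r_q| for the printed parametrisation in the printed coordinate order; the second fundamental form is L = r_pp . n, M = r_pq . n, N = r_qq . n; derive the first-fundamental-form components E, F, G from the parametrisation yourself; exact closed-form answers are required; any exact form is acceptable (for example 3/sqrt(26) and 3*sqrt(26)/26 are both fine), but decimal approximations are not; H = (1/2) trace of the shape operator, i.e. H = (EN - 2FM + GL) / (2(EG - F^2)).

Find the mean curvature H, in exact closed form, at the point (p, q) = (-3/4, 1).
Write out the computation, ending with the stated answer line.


f = 85/16, f' = -7/4, f'' = 0, h' = -8/3, h'' = 0
E = 1465/144, F = 0, G = 7225/256; answer radicand W^2 = 1465/144
unnormalised second-form numerators: l = 0, m = 0, n = -85/6; L = l/sqrt(1465/144), and similarly M = m/sqrt(W^2), N = n/sqrt(W^2)
H = (E*n - 2*F*m + G*l) / (2*(EG - F^2)*sqrt(W^2)); E*n - 2*F*m + G*l = -124525/864, EG - F^2 = 10584625/36864, so H = (-64/255)/sqrt(1465/144)

Answer: H = -256*sqrt(1465)/124525


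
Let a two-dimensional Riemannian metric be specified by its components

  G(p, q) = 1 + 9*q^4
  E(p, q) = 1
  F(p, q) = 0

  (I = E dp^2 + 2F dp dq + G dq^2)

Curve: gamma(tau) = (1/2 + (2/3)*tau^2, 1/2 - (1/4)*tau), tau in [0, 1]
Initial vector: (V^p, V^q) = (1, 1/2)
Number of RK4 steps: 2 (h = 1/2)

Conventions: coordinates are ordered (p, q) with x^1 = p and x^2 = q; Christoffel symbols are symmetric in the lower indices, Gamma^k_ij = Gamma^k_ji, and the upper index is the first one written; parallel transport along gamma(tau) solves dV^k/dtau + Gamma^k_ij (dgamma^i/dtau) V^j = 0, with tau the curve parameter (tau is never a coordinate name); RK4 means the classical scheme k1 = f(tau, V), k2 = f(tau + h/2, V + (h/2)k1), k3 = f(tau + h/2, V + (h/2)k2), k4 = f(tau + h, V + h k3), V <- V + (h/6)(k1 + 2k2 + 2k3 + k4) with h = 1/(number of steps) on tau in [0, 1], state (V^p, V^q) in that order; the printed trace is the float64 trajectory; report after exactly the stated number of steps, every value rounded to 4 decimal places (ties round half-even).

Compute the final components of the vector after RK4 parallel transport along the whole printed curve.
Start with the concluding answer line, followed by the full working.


Answer: V^p = 1.0000, V^q = 0.6143

gamma'(tau) = ((4/3)*tau, -1/4); f(tau, V)^k = -Gamma^k_ij(gamma(tau)) gamma'^i(tau) V^j; h = 1/2; intermediate values shown to 6 dp
curve data and Christoffel symbols at the stage parameters:
  tau = 0.000000: gamma = (0.500000, 0.500000), gamma' = (0.000000, -0.250000); Gamma_ppp = 0.000000, Gamma_ppq = 0.000000, Gamma_pqq = 0.000000, Gamma_qpp = 0.000000, Gamma_qpq = 0.000000, Gamma_qqq = 1.440000
  tau = 0.250000: gamma = (0.541667, 0.437500), gamma' = (0.333333, -0.250000); Gamma_ppp = 0.000000, Gamma_ppq = 0.000000, Gamma_pqq = 0.000000, Gamma_qpp = 0.000000, Gamma_qpq = 0.000000, Gamma_qqq = 1.133559
  tau = 0.500000: gamma = (0.666667, 0.375000), gamma' = (0.666667, -0.250000); Gamma_ppp = 0.000000, Gamma_ppq = 0.000000, Gamma_pqq = 0.000000, Gamma_qpp = 0.000000, Gamma_qpq = 0.000000, Gamma_qqq = 0.805803
  tau = 0.750000: gamma = (0.875000, 0.312500), gamma' = (1.000000, -0.250000); Gamma_ppp = 0.000000, Gamma_ppq = 0.000000, Gamma_pqq = 0.000000, Gamma_qpp = 0.000000, Gamma_qpq = 0.000000, Gamma_qqq = 0.505895
  tau = 1.000000: gamma = (1.166667, 0.250000), gamma' = (1.333333, -0.250000); Gamma_ppp = 0.000000, Gamma_ppq = 0.000000, Gamma_pqq = 0.000000, Gamma_qpp = 0.000000, Gamma_qpq = 0.000000, Gamma_qqq = 0.271698
step 0: V^p = 1.0000, V^q = 0.5000
step 1: k1 = (0.000000, 0.180000), k2 = (0.000000, 0.154447), k3 = (0.000000, 0.152637), k4 = (0.000000, 0.116100); V <- V + (h/6)(k1 + 2k2 + 2k3 + k4): V^p = 1.0000, V^q = 0.5759
step 2: k1 = (0.000000, 0.116007), k2 = (0.000000, 0.076499), k3 = (0.000000, 0.075249), k4 = (0.000000, 0.041670); V <- V + (h/6)(k1 + 2k2 + 2k3 + k4): V^p = 1.0000, V^q = 0.6143


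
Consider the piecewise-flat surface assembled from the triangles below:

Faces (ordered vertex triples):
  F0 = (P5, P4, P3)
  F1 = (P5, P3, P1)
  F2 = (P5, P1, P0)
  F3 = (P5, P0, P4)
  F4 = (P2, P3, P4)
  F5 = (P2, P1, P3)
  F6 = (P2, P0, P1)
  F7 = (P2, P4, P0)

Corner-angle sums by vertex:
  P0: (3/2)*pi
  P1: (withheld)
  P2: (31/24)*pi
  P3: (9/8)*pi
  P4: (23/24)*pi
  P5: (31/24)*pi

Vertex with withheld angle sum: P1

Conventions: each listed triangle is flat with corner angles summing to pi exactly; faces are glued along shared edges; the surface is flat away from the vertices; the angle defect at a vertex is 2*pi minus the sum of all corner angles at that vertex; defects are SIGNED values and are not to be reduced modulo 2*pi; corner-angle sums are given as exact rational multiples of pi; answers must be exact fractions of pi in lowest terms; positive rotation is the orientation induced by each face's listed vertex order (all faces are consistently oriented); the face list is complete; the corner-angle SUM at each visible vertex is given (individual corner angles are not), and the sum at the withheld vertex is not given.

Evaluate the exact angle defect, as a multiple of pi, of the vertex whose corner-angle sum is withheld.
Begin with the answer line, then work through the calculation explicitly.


Answer: defect(P1) = pi/6

V = 6, E = 12, F = 8; chi = V - E + F = 2
Gauss-Bonnet: total defect = 2*pi*chi = 4*pi; visible defects sum to (23/6)*pi


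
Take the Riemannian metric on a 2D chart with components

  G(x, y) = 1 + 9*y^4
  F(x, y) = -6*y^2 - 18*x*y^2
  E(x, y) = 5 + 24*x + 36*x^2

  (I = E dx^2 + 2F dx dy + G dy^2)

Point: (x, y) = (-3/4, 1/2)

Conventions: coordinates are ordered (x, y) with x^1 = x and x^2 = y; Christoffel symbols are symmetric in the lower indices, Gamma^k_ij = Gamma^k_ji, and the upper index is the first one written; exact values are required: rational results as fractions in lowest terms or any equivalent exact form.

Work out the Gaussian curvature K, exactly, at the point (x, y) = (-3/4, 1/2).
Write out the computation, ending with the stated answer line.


E = 29/4, F = 15/8, G = 25/16, EG - F^2 = 125/16 at the point
E_x = -30, E_y = 0, F_x = -9/2, F_y = 15/2, G_x = 0, G_y = 9/2
E_yy = 0, F_xy = -18, G_xx = 0
Using the Brioschi determinant formula for K from the metric derivatives:
M1 = [[-E_yy/2 + F_xy - G_xx/2, E_x/2, F_x - E_y/2], [F_y - G_x/2, E, F], [G_y/2, F, G]] = [[-18, -15, -9/2], [15/2, 29/4, 15/8], [9/4, 15/8, 25/16]]; det M1 = -18
M2 = [[0, E_y/2, G_x/2], [E_y/2, E, F], [G_x/2, F, G]] = [[0, 0, 0], [0, 29/4, 15/8], [0, 15/8, 25/16]]; det M2 = 0
det M1 - det M2 = -18; K = -18 / (125/16)^2 = -4608/15625

Answer: K = -4608/15625


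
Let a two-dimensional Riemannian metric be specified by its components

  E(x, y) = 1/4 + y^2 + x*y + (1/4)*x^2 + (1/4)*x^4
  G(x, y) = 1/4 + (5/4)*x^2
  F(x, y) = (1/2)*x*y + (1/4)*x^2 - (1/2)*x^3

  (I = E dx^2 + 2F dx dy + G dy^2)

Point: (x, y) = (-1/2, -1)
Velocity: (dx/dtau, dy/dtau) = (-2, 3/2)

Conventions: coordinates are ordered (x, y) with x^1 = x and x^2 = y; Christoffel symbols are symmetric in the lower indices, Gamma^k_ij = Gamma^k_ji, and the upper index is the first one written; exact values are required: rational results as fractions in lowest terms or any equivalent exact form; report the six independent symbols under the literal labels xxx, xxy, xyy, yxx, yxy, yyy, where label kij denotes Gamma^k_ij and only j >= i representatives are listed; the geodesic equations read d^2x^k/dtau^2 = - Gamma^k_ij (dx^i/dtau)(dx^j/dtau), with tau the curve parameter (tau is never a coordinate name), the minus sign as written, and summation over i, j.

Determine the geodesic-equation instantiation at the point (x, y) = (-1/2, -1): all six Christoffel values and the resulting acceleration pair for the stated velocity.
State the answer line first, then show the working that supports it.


Answer: Gamma_xxx = -148/303, Gamma_xxy = -160/303, Gamma_xyy = 24/101, Gamma_yxx = 166/303, Gamma_yxy = -230/303, Gamma_yyy = -16/101; accelerations (d^2x/dtau^2, d^2y/dtau^2) = (-530/303, -1936/303)

E = 117/64, F = 3/8, G = 9/16 at the point
E_x = -11/8, E_y = -5/2, F_x = -9/8, F_y = -1/4, G_x = -5/4, G_y = 0
EG - F^2 = 909/1024;  g^inv = (1024/909) * [[9/16, -3/8], [-3/8, 117/64]]
first-kind symbols [ij,l] = (1/2)(d_i g_jl + d_j g_il - d_l g_ij): [xx,x] = E_x/2 = -11/16, [xx,y] = F_x - E_y/2 = 1/8, [xy,x] = E_y/2 = -5/4, [xy,y] = G_x/2 = -5/8, [yy,x] = F_y - G_x/2 = 3/8, [yy,y] = G_y/2 = 0
Gamma^x_ij = (G*[ij,x] - F*[ij,y])/(EG - F^2), Gamma^y_ij = (E*[ij,y] - F*[ij,x])/(EG - F^2)
Gamma_xxx = -148/303, Gamma_xxy = -160/303, Gamma_xyy = 24/101, Gamma_yxx = 166/303, Gamma_yxy = -230/303, Gamma_yyy = -16/101
d^2x/dtau^2 = -(Gamma_xxx*(-2)^2 + 2*Gamma_xxy*(-2)*(3/2) + Gamma_xyy*(3/2)^2) = -530/303
d^2y/dtau^2 = -(Gamma_yxx*(-2)^2 + 2*Gamma_yxy*(-2)*(3/2) + Gamma_yyy*(3/2)^2) = -1936/303


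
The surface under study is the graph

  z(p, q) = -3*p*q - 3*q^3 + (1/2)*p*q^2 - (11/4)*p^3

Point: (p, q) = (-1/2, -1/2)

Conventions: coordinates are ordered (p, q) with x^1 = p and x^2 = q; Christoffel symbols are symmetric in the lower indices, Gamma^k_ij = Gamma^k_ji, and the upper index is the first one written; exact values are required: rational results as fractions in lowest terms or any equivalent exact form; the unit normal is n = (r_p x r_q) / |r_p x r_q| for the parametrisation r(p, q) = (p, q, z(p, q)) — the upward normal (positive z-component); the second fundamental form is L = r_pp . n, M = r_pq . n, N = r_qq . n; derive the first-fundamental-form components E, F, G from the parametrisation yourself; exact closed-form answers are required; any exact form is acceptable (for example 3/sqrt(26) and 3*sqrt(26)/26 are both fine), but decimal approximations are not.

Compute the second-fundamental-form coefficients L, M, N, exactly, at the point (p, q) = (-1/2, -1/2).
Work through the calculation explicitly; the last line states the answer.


z_p = -7/16, z_q = -1/2, z_pp = 33/4, z_pq = -7/2, z_qq = 17/2
E = 305/256, F = 7/32, G = 5/4; answer radicand W^2 = 369/256
unnormalised second-form numerators: l = 33/4, m = -7/2, n = 17/2; L = l/sqrt(369/256), and similarly M = m/sqrt(W^2), N = n/sqrt(W^2)

Answer: L = 44*sqrt(41)/41, M = -56*sqrt(41)/123, N = 136*sqrt(41)/123
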